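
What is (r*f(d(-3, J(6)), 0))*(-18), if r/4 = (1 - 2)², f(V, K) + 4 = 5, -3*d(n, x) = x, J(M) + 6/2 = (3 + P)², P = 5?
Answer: -72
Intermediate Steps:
J(M) = 61 (J(M) = -3 + (3 + 5)² = -3 + 8² = -3 + 64 = 61)
d(n, x) = -x/3
f(V, K) = 1 (f(V, K) = -4 + 5 = 1)
r = 4 (r = 4*(1 - 2)² = 4*(-1)² = 4*1 = 4)
(r*f(d(-3, J(6)), 0))*(-18) = (4*1)*(-18) = 4*(-18) = -72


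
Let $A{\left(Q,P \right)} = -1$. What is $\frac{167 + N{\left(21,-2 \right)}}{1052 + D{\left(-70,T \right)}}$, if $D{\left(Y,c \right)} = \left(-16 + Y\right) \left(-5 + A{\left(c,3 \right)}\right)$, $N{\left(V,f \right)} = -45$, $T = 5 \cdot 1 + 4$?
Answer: $\frac{61}{784} \approx 0.077806$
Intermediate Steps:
$T = 9$ ($T = 5 + 4 = 9$)
$D{\left(Y,c \right)} = 96 - 6 Y$ ($D{\left(Y,c \right)} = \left(-16 + Y\right) \left(-5 - 1\right) = \left(-16 + Y\right) \left(-6\right) = 96 - 6 Y$)
$\frac{167 + N{\left(21,-2 \right)}}{1052 + D{\left(-70,T \right)}} = \frac{167 - 45}{1052 + \left(96 - -420\right)} = \frac{122}{1052 + \left(96 + 420\right)} = \frac{122}{1052 + 516} = \frac{122}{1568} = 122 \cdot \frac{1}{1568} = \frac{61}{784}$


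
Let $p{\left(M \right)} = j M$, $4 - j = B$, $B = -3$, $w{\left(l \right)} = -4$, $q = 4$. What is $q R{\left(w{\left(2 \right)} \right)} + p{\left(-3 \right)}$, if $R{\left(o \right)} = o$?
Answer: $-37$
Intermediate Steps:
$j = 7$ ($j = 4 - -3 = 4 + 3 = 7$)
$p{\left(M \right)} = 7 M$
$q R{\left(w{\left(2 \right)} \right)} + p{\left(-3 \right)} = 4 \left(-4\right) + 7 \left(-3\right) = -16 - 21 = -37$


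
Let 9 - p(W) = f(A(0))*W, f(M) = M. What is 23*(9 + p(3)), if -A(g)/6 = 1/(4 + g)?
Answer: 1035/2 ≈ 517.50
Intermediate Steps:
A(g) = -6/(4 + g)
p(W) = 9 + 3*W/2 (p(W) = 9 - (-6/(4 + 0))*W = 9 - (-6/4)*W = 9 - (-6*1/4)*W = 9 - (-3)*W/2 = 9 + 3*W/2)
23*(9 + p(3)) = 23*(9 + (9 + (3/2)*3)) = 23*(9 + (9 + 9/2)) = 23*(9 + 27/2) = 23*(45/2) = 1035/2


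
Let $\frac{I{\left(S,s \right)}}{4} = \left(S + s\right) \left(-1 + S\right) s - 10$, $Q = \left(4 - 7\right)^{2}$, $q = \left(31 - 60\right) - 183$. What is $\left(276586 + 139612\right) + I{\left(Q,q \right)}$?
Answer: $1793310$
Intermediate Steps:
$q = -212$ ($q = -29 - 183 = -212$)
$Q = 9$ ($Q = \left(-3\right)^{2} = 9$)
$I{\left(S,s \right)} = -40 + 4 s \left(-1 + S\right) \left(S + s\right)$ ($I{\left(S,s \right)} = 4 \left(\left(S + s\right) \left(-1 + S\right) s - 10\right) = 4 \left(\left(-1 + S\right) \left(S + s\right) s - 10\right) = 4 \left(s \left(-1 + S\right) \left(S + s\right) - 10\right) = 4 \left(-10 + s \left(-1 + S\right) \left(S + s\right)\right) = -40 + 4 s \left(-1 + S\right) \left(S + s\right)$)
$\left(276586 + 139612\right) + I{\left(Q,q \right)} = \left(276586 + 139612\right) - \left(40 - 1438208 - 7632 + 68688\right) = 416198 + \left(-40 - 179776 + 7632 + 4 \cdot 9 \cdot 44944 + 4 \left(-212\right) 81\right) = 416198 - -1377112 = 416198 + 1377112 = 1793310$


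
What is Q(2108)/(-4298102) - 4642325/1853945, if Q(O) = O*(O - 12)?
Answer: -2814459762891/796844471239 ≈ -3.5320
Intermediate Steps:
Q(O) = O*(-12 + O)
Q(2108)/(-4298102) - 4642325/1853945 = (2108*(-12 + 2108))/(-4298102) - 4642325/1853945 = (2108*2096)*(-1/4298102) - 4642325*1/1853945 = 4418368*(-1/4298102) - 928465/370789 = -2209184/2149051 - 928465/370789 = -2814459762891/796844471239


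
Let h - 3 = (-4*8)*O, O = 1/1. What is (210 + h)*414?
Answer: 74934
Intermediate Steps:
O = 1 (O = 1*1 = 1)
h = -29 (h = 3 - 4*8*1 = 3 - 32*1 = 3 - 32 = -29)
(210 + h)*414 = (210 - 29)*414 = 181*414 = 74934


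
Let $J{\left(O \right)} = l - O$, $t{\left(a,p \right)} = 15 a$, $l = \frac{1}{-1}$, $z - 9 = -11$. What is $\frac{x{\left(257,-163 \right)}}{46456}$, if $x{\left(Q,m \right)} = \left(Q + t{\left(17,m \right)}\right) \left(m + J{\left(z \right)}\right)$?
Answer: $- \frac{10368}{5807} \approx -1.7854$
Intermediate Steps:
$z = -2$ ($z = 9 - 11 = -2$)
$l = -1$
$J{\left(O \right)} = -1 - O$
$x{\left(Q,m \right)} = \left(1 + m\right) \left(255 + Q\right)$ ($x{\left(Q,m \right)} = \left(Q + 15 \cdot 17\right) \left(m - -1\right) = \left(Q + 255\right) \left(m + \left(-1 + 2\right)\right) = \left(255 + Q\right) \left(m + 1\right) = \left(255 + Q\right) \left(1 + m\right) = \left(1 + m\right) \left(255 + Q\right)$)
$\frac{x{\left(257,-163 \right)}}{46456} = \frac{255 + 257 + 255 \left(-163\right) + 257 \left(-163\right)}{46456} = \left(255 + 257 - 41565 - 41891\right) \frac{1}{46456} = \left(-82944\right) \frac{1}{46456} = - \frac{10368}{5807}$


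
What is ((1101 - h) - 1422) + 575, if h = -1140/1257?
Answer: 106806/419 ≈ 254.91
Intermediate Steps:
h = -380/419 (h = -1140*1/1257 = -380/419 ≈ -0.90692)
((1101 - h) - 1422) + 575 = ((1101 - 1*(-380/419)) - 1422) + 575 = ((1101 + 380/419) - 1422) + 575 = (461699/419 - 1422) + 575 = -134119/419 + 575 = 106806/419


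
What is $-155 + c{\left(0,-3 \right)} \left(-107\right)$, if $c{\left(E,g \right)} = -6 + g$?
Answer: $808$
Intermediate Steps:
$-155 + c{\left(0,-3 \right)} \left(-107\right) = -155 + \left(-6 - 3\right) \left(-107\right) = -155 - -963 = -155 + 963 = 808$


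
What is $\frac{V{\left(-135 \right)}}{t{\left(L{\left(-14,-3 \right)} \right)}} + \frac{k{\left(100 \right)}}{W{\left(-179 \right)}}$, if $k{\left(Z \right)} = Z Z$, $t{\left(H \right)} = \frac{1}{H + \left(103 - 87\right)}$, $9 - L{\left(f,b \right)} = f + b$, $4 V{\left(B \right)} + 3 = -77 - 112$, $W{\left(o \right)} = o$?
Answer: $- \frac{370864}{179} \approx -2071.9$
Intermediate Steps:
$V{\left(B \right)} = -48$ ($V{\left(B \right)} = - \frac{3}{4} + \frac{-77 - 112}{4} = - \frac{3}{4} + \frac{1}{4} \left(-189\right) = - \frac{3}{4} - \frac{189}{4} = -48$)
$L{\left(f,b \right)} = 9 - b - f$ ($L{\left(f,b \right)} = 9 - \left(f + b\right) = 9 - \left(b + f\right) = 9 - b - f$)
$t{\left(H \right)} = \frac{1}{16 + H}$ ($t{\left(H \right)} = \frac{1}{H + 16} = \frac{1}{16 + H}$)
$k{\left(Z \right)} = Z^{2}$
$\frac{V{\left(-135 \right)}}{t{\left(L{\left(-14,-3 \right)} \right)}} + \frac{k{\left(100 \right)}}{W{\left(-179 \right)}} = - \frac{48}{\frac{1}{16 - -26}} + \frac{100^{2}}{-179} = - \frac{48}{\frac{1}{16 + \left(9 + 3 + 14\right)}} + 10000 \left(- \frac{1}{179}\right) = - \frac{48}{\frac{1}{16 + 26}} - \frac{10000}{179} = - \frac{48}{\frac{1}{42}} - \frac{10000}{179} = - 48 \frac{1}{\frac{1}{42}} - \frac{10000}{179} = \left(-48\right) 42 - \frac{10000}{179} = -2016 - \frac{10000}{179} = - \frac{370864}{179}$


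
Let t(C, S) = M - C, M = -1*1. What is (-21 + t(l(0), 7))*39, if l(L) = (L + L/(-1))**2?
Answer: -858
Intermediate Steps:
M = -1
l(L) = 0 (l(L) = (L + L*(-1))**2 = (L - L)**2 = 0**2 = 0)
t(C, S) = -1 - C
(-21 + t(l(0), 7))*39 = (-21 + (-1 - 1*0))*39 = (-21 + (-1 + 0))*39 = (-21 - 1)*39 = -22*39 = -858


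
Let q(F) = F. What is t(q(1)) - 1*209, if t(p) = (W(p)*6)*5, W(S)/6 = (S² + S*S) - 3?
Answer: -389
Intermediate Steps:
W(S) = -18 + 12*S² (W(S) = 6*((S² + S*S) - 3) = 6*((S² + S²) - 3) = 6*(2*S² - 3) = 6*(-3 + 2*S²) = -18 + 12*S²)
t(p) = -540 + 360*p² (t(p) = ((-18 + 12*p²)*6)*5 = (-108 + 72*p²)*5 = -540 + 360*p²)
t(q(1)) - 1*209 = (-540 + 360*1²) - 1*209 = (-540 + 360*1) - 209 = (-540 + 360) - 209 = -180 - 209 = -389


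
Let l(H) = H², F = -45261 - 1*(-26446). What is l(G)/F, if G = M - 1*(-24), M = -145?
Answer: -14641/18815 ≈ -0.77816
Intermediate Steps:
F = -18815 (F = -45261 + 26446 = -18815)
G = -121 (G = -145 - 1*(-24) = -145 + 24 = -121)
l(G)/F = (-121)²/(-18815) = 14641*(-1/18815) = -14641/18815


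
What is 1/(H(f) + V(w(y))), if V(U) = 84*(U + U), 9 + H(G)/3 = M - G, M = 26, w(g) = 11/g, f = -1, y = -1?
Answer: -1/1794 ≈ -0.00055741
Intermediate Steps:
H(G) = 51 - 3*G (H(G) = -27 + 3*(26 - G) = -27 + (78 - 3*G) = 51 - 3*G)
V(U) = 168*U (V(U) = 84*(2*U) = 168*U)
1/(H(f) + V(w(y))) = 1/((51 - 3*(-1)) + 168*(11/(-1))) = 1/((51 + 3) + 168*(11*(-1))) = 1/(54 + 168*(-11)) = 1/(54 - 1848) = 1/(-1794) = -1/1794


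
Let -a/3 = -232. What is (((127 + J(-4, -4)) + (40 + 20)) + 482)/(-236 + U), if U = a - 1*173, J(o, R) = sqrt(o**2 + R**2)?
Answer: 669/287 + 4*sqrt(2)/287 ≈ 2.3507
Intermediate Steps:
a = 696 (a = -3*(-232) = 696)
J(o, R) = sqrt(R**2 + o**2)
U = 523 (U = 696 - 1*173 = 696 - 173 = 523)
(((127 + J(-4, -4)) + (40 + 20)) + 482)/(-236 + U) = (((127 + sqrt((-4)**2 + (-4)**2)) + (40 + 20)) + 482)/(-236 + 523) = (((127 + sqrt(16 + 16)) + 60) + 482)/287 = (((127 + sqrt(32)) + 60) + 482)*(1/287) = (((127 + 4*sqrt(2)) + 60) + 482)*(1/287) = ((187 + 4*sqrt(2)) + 482)*(1/287) = (669 + 4*sqrt(2))*(1/287) = 669/287 + 4*sqrt(2)/287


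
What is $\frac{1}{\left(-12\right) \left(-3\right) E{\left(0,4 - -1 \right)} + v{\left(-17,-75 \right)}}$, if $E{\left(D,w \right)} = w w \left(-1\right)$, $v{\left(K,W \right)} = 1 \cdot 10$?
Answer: $- \frac{1}{890} \approx -0.0011236$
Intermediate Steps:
$v{\left(K,W \right)} = 10$
$E{\left(D,w \right)} = - w^{2}$ ($E{\left(D,w \right)} = w^{2} \left(-1\right) = - w^{2}$)
$\frac{1}{\left(-12\right) \left(-3\right) E{\left(0,4 - -1 \right)} + v{\left(-17,-75 \right)}} = \frac{1}{\left(-12\right) \left(-3\right) \left(- \left(4 - -1\right)^{2}\right) + 10} = \frac{1}{36 \left(- \left(4 + 1\right)^{2}\right) + 10} = \frac{1}{36 \left(- 5^{2}\right) + 10} = \frac{1}{36 \left(\left(-1\right) 25\right) + 10} = \frac{1}{36 \left(-25\right) + 10} = \frac{1}{-900 + 10} = \frac{1}{-890} = - \frac{1}{890}$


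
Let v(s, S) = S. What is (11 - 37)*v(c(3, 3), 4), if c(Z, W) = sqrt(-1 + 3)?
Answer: -104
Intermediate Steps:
c(Z, W) = sqrt(2)
(11 - 37)*v(c(3, 3), 4) = (11 - 37)*4 = -26*4 = -104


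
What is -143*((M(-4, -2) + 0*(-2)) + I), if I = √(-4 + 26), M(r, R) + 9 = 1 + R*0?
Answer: 1144 - 143*√22 ≈ 473.27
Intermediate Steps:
M(r, R) = -8 (M(r, R) = -9 + (1 + R*0) = -9 + (1 + 0) = -9 + 1 = -8)
I = √22 ≈ 4.6904
-143*((M(-4, -2) + 0*(-2)) + I) = -143*((-8 + 0*(-2)) + √22) = -143*((-8 + 0) + √22) = -143*(-8 + √22) = 1144 - 143*√22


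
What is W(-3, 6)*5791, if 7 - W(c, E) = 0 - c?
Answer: 23164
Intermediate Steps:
W(c, E) = 7 + c (W(c, E) = 7 - (0 - c) = 7 - (-1)*c = 7 + c)
W(-3, 6)*5791 = (7 - 3)*5791 = 4*5791 = 23164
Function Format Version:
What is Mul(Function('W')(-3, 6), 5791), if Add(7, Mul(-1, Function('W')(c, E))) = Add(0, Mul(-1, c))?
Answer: 23164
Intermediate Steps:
Function('W')(c, E) = Add(7, c) (Function('W')(c, E) = Add(7, Mul(-1, Add(0, Mul(-1, c)))) = Add(7, Mul(-1, Mul(-1, c))) = Add(7, c))
Mul(Function('W')(-3, 6), 5791) = Mul(Add(7, -3), 5791) = Mul(4, 5791) = 23164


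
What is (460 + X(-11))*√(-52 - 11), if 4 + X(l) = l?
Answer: 1335*I*√7 ≈ 3532.1*I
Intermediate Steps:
X(l) = -4 + l
(460 + X(-11))*√(-52 - 11) = (460 + (-4 - 11))*√(-52 - 11) = (460 - 15)*√(-63) = 445*(3*I*√7) = 1335*I*√7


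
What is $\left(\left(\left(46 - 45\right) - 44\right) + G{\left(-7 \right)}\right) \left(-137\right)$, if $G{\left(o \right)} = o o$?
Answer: $-822$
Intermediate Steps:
$G{\left(o \right)} = o^{2}$
$\left(\left(\left(46 - 45\right) - 44\right) + G{\left(-7 \right)}\right) \left(-137\right) = \left(\left(\left(46 - 45\right) - 44\right) + \left(-7\right)^{2}\right) \left(-137\right) = \left(\left(1 - 44\right) + 49\right) \left(-137\right) = \left(-43 + 49\right) \left(-137\right) = 6 \left(-137\right) = -822$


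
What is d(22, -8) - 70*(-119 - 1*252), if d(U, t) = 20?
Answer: 25990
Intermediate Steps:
d(22, -8) - 70*(-119 - 1*252) = 20 - 70*(-119 - 1*252) = 20 - 70*(-119 - 252) = 20 - 70*(-371) = 20 + 25970 = 25990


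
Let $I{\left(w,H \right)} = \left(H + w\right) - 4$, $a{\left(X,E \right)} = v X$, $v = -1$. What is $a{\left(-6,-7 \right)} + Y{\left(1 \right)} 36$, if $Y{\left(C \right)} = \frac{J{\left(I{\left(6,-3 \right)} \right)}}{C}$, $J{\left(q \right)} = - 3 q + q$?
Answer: $78$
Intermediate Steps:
$a{\left(X,E \right)} = - X$
$I{\left(w,H \right)} = -4 + H + w$
$J{\left(q \right)} = - 2 q$
$Y{\left(C \right)} = \frac{2}{C}$ ($Y{\left(C \right)} = \frac{\left(-2\right) \left(-4 - 3 + 6\right)}{C} = \frac{\left(-2\right) \left(-1\right)}{C} = \frac{2}{C}$)
$a{\left(-6,-7 \right)} + Y{\left(1 \right)} 36 = \left(-1\right) \left(-6\right) + \frac{2}{1} \cdot 36 = 6 + 2 \cdot 1 \cdot 36 = 6 + 2 \cdot 36 = 6 + 72 = 78$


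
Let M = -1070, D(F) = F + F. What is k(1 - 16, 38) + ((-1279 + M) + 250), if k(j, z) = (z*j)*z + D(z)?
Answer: -23683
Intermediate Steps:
D(F) = 2*F
k(j, z) = 2*z + j*z² (k(j, z) = (z*j)*z + 2*z = (j*z)*z + 2*z = j*z² + 2*z = 2*z + j*z²)
k(1 - 16, 38) + ((-1279 + M) + 250) = 38*(2 + (1 - 16)*38) + ((-1279 - 1070) + 250) = 38*(2 - 15*38) + (-2349 + 250) = 38*(2 - 570) - 2099 = 38*(-568) - 2099 = -21584 - 2099 = -23683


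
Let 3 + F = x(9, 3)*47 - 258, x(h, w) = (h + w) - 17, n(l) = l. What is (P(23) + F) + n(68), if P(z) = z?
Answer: -405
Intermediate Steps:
x(h, w) = -17 + h + w
F = -496 (F = -3 + ((-17 + 9 + 3)*47 - 258) = -3 + (-5*47 - 258) = -3 + (-235 - 258) = -3 - 493 = -496)
(P(23) + F) + n(68) = (23 - 496) + 68 = -473 + 68 = -405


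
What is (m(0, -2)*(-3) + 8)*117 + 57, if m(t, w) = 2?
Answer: 291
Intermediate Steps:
(m(0, -2)*(-3) + 8)*117 + 57 = (2*(-3) + 8)*117 + 57 = (-6 + 8)*117 + 57 = 2*117 + 57 = 234 + 57 = 291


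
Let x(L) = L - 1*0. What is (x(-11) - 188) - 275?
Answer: -474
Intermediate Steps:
x(L) = L (x(L) = L + 0 = L)
(x(-11) - 188) - 275 = (-11 - 188) - 275 = -199 - 275 = -474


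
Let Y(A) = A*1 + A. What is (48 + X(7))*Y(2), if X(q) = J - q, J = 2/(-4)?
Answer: 162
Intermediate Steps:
Y(A) = 2*A (Y(A) = A + A = 2*A)
J = -½ (J = 2*(-¼) = -½ ≈ -0.50000)
X(q) = -½ - q
(48 + X(7))*Y(2) = (48 + (-½ - 1*7))*(2*2) = (48 + (-½ - 7))*4 = (48 - 15/2)*4 = (81/2)*4 = 162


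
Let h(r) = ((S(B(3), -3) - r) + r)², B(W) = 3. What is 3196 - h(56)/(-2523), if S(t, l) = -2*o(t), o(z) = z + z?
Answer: 2687884/841 ≈ 3196.1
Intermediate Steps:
o(z) = 2*z
S(t, l) = -4*t
h(r) = 144 (h(r) = ((-4*3 - r) + r)² = ((-12 - r) + r)² = (-12)² = 144)
3196 - h(56)/(-2523) = 3196 - 144/(-2523) = 3196 - 144*(-1)/2523 = 3196 - 1*(-48/841) = 3196 + 48/841 = 2687884/841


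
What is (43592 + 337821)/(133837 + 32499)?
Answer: 381413/166336 ≈ 2.2930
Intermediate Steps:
(43592 + 337821)/(133837 + 32499) = 381413/166336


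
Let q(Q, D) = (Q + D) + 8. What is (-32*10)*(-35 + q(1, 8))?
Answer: 5760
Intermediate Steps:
q(Q, D) = 8 + D + Q (q(Q, D) = (D + Q) + 8 = 8 + D + Q)
(-32*10)*(-35 + q(1, 8)) = (-32*10)*(-35 + (8 + 8 + 1)) = -320*(-35 + 17) = -320*(-18) = 5760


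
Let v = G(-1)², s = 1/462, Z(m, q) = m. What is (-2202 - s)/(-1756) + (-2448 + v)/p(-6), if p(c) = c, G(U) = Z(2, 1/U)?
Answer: 331475453/811272 ≈ 408.59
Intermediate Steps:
G(U) = 2
s = 1/462 ≈ 0.0021645
v = 4 (v = 2² = 4)
(-2202 - s)/(-1756) + (-2448 + v)/p(-6) = (-2202 - 1*1/462)/(-1756) + (-2448 + 4)/(-6) = (-2202 - 1/462)*(-1/1756) - 2444*(-⅙) = -1017325/462*(-1/1756) + 1222/3 = 1017325/811272 + 1222/3 = 331475453/811272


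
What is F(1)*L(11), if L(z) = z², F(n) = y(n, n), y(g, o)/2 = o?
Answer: 242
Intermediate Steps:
y(g, o) = 2*o
F(n) = 2*n
F(1)*L(11) = (2*1)*11² = 2*121 = 242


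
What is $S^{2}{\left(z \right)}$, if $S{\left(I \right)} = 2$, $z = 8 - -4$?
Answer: $4$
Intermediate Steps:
$z = 12$ ($z = 8 + 4 = 12$)
$S^{2}{\left(z \right)} = 2^{2} = 4$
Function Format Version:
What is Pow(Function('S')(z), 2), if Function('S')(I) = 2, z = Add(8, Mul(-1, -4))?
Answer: 4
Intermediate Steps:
z = 12 (z = Add(8, 4) = 12)
Pow(Function('S')(z), 2) = Pow(2, 2) = 4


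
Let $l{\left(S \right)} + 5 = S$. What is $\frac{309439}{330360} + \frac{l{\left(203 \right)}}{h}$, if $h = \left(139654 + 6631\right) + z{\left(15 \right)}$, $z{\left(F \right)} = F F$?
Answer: $\frac{4540131917}{4840104360} \approx 0.93802$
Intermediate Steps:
$l{\left(S \right)} = -5 + S$
$z{\left(F \right)} = F^{2}$
$h = 146510$ ($h = \left(139654 + 6631\right) + 15^{2} = 146285 + 225 = 146510$)
$\frac{309439}{330360} + \frac{l{\left(203 \right)}}{h} = \frac{309439}{330360} + \frac{-5 + 203}{146510} = 309439 \cdot \frac{1}{330360} + 198 \cdot \frac{1}{146510} = \frac{309439}{330360} + \frac{99}{73255} = \frac{4540131917}{4840104360}$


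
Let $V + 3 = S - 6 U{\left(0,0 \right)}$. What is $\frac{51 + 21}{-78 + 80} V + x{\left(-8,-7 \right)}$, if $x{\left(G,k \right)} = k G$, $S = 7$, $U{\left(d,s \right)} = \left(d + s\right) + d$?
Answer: $200$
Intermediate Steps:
$U{\left(d,s \right)} = s + 2 d$
$x{\left(G,k \right)} = G k$
$V = 4$ ($V = -3 + \left(7 - 6 \left(0 + 2 \cdot 0\right)\right) = -3 + \left(7 - 6 \left(0 + 0\right)\right) = -3 + \left(7 - 0\right) = -3 + \left(7 + 0\right) = -3 + 7 = 4$)
$\frac{51 + 21}{-78 + 80} V + x{\left(-8,-7 \right)} = \frac{51 + 21}{-78 + 80} \cdot 4 - -56 = \frac{72}{2} \cdot 4 + 56 = 72 \cdot \frac{1}{2} \cdot 4 + 56 = 36 \cdot 4 + 56 = 144 + 56 = 200$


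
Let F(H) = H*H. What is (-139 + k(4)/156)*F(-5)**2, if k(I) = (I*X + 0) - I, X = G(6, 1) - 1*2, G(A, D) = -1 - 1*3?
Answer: -3392500/39 ≈ -86987.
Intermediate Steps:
G(A, D) = -4 (G(A, D) = -1 - 3 = -4)
X = -6 (X = -4 - 1*2 = -4 - 2 = -6)
k(I) = -7*I (k(I) = (I*(-6) + 0) - I = (-6*I + 0) - I = -6*I - I = -7*I)
F(H) = H**2
(-139 + k(4)/156)*F(-5)**2 = (-139 - 7*4/156)*((-5)**2)**2 = (-139 - 28*1/156)*25**2 = (-139 - 7/39)*625 = -5428/39*625 = -3392500/39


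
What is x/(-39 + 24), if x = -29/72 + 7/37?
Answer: 569/39960 ≈ 0.014239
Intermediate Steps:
x = -569/2664 (x = -29*1/72 + 7*(1/37) = -29/72 + 7/37 = -569/2664 ≈ -0.21359)
x/(-39 + 24) = -569/(2664*(-39 + 24)) = -569/2664/(-15) = -569/2664*(-1/15) = 569/39960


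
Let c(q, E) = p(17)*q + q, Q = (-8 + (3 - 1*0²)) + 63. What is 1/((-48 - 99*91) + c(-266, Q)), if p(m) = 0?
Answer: -1/9323 ≈ -0.00010726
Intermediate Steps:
Q = 58 (Q = (-8 + (3 - 1*0)) + 63 = (-8 + (3 + 0)) + 63 = (-8 + 3) + 63 = -5 + 63 = 58)
c(q, E) = q (c(q, E) = 0*q + q = 0 + q = q)
1/((-48 - 99*91) + c(-266, Q)) = 1/((-48 - 99*91) - 266) = 1/((-48 - 9009) - 266) = 1/(-9057 - 266) = 1/(-9323) = -1/9323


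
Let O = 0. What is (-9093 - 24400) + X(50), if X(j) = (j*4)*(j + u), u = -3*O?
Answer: -23493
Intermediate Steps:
u = 0 (u = -3*0 = 0)
X(j) = 4*j² (X(j) = (j*4)*(j + 0) = (4*j)*j = 4*j²)
(-9093 - 24400) + X(50) = (-9093 - 24400) + 4*50² = -33493 + 4*2500 = -33493 + 10000 = -23493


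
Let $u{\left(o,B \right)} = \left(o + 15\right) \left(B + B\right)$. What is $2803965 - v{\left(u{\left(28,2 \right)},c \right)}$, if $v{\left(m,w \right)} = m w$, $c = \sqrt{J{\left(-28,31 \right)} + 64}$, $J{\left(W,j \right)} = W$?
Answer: $2802933$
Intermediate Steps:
$u{\left(o,B \right)} = 2 B \left(15 + o\right)$ ($u{\left(o,B \right)} = \left(15 + o\right) 2 B = 2 B \left(15 + o\right)$)
$c = 6$ ($c = \sqrt{-28 + 64} = \sqrt{36} = 6$)
$2803965 - v{\left(u{\left(28,2 \right)},c \right)} = 2803965 - 2 \cdot 2 \left(15 + 28\right) 6 = 2803965 - 2 \cdot 2 \cdot 43 \cdot 6 = 2803965 - 172 \cdot 6 = 2803965 - 1032 = 2802933$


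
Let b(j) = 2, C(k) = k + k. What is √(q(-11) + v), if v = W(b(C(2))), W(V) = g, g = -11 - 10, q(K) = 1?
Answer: 2*I*√5 ≈ 4.4721*I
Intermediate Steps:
C(k) = 2*k
g = -21
W(V) = -21
v = -21
√(q(-11) + v) = √(1 - 21) = √(-20) = 2*I*√5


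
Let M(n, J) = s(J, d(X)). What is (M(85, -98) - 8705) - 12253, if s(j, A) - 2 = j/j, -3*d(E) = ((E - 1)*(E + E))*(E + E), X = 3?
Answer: -20955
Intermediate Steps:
d(E) = -4*E²*(-1 + E)/3 (d(E) = -(E - 1)*(E + E)*(E + E)/3 = -(-1 + E)*(2*E)*2*E/3 = -2*E*(-1 + E)*2*E/3 = -4*E²*(-1 + E)/3)
s(j, A) = 3 (s(j, A) = 2 + j/j = 2 + 1 = 3)
M(n, J) = 3
(M(85, -98) - 8705) - 12253 = (3 - 8705) - 12253 = -8702 - 12253 = -20955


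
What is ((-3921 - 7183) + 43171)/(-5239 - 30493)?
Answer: -32067/35732 ≈ -0.89743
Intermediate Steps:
((-3921 - 7183) + 43171)/(-5239 - 30493) = (-11104 + 43171)/(-35732) = 32067*(-1/35732) = -32067/35732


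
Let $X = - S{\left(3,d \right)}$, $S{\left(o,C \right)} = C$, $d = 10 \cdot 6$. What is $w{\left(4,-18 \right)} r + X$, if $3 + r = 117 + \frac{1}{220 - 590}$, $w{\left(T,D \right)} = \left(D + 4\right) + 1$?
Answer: $- \frac{570527}{370} \approx -1542.0$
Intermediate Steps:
$d = 60$
$w{\left(T,D \right)} = 5 + D$ ($w{\left(T,D \right)} = \left(4 + D\right) + 1 = 5 + D$)
$r = \frac{42179}{370}$ ($r = -3 + \left(117 + \frac{1}{220 - 590}\right) = -3 + \left(117 + \frac{1}{-370}\right) = -3 + \left(117 - \frac{1}{370}\right) = -3 + \frac{43289}{370} = \frac{42179}{370} \approx 114.0$)
$X = -60$ ($X = \left(-1\right) 60 = -60$)
$w{\left(4,-18 \right)} r + X = \left(5 - 18\right) \frac{42179}{370} - 60 = \left(-13\right) \frac{42179}{370} - 60 = - \frac{548327}{370} - 60 = - \frac{570527}{370}$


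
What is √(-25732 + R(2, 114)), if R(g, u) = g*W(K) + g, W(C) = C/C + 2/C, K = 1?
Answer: 2*I*√6431 ≈ 160.39*I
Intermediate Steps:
W(C) = 1 + 2/C
R(g, u) = 4*g (R(g, u) = g*((2 + 1)/1) + g = g*(1*3) + g = g*3 + g = 3*g + g = 4*g)
√(-25732 + R(2, 114)) = √(-25732 + 4*2) = √(-25732 + 8) = √(-25724) = 2*I*√6431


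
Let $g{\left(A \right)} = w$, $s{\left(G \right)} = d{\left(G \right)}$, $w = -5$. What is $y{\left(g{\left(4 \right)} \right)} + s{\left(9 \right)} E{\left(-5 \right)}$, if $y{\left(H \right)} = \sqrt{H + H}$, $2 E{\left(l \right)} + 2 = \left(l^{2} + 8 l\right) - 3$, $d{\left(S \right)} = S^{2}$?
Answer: $-810 + i \sqrt{10} \approx -810.0 + 3.1623 i$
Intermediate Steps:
$s{\left(G \right)} = G^{2}$
$g{\left(A \right)} = -5$
$E{\left(l \right)} = - \frac{5}{2} + \frac{l^{2}}{2} + 4 l$ ($E{\left(l \right)} = -1 + \frac{\left(l^{2} + 8 l\right) - 3}{2} = -1 + \frac{-3 + l^{2} + 8 l}{2} = -1 + \left(- \frac{3}{2} + \frac{l^{2}}{2} + 4 l\right) = - \frac{5}{2} + \frac{l^{2}}{2} + 4 l$)
$y{\left(H \right)} = \sqrt{2} \sqrt{H}$ ($y{\left(H \right)} = \sqrt{2 H} = \sqrt{2} \sqrt{H}$)
$y{\left(g{\left(4 \right)} \right)} + s{\left(9 \right)} E{\left(-5 \right)} = \sqrt{2} \sqrt{-5} + 9^{2} \left(- \frac{5}{2} + \frac{\left(-5\right)^{2}}{2} + 4 \left(-5\right)\right) = \sqrt{2} i \sqrt{5} + 81 \left(- \frac{5}{2} + \frac{1}{2} \cdot 25 - 20\right) = i \sqrt{10} + 81 \left(- \frac{5}{2} + \frac{25}{2} - 20\right) = i \sqrt{10} + 81 \left(-10\right) = i \sqrt{10} - 810 = -810 + i \sqrt{10}$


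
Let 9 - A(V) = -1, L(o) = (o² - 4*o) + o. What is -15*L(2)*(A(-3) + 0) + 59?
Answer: 359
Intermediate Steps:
L(o) = o² - 3*o
A(V) = 10 (A(V) = 9 - 1*(-1) = 9 + 1 = 10)
-15*L(2)*(A(-3) + 0) + 59 = -15*2*(-3 + 2)*(10 + 0) + 59 = -15*2*(-1)*10 + 59 = -(-30)*10 + 59 = -15*(-20) + 59 = 300 + 59 = 359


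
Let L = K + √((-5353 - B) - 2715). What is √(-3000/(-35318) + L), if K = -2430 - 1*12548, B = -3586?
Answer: √(-4670717240318 + 935520843*I*√498)/17659 ≈ 0.27351 + 122.38*I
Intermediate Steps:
K = -14978 (K = -2430 - 12548 = -14978)
L = -14978 + 3*I*√498 (L = -14978 + √((-5353 - 1*(-3586)) - 2715) = -14978 + √((-5353 + 3586) - 2715) = -14978 + √(-1767 - 2715) = -14978 + √(-4482) = -14978 + 3*I*√498 ≈ -14978.0 + 66.948*I)
√(-3000/(-35318) + L) = √(-3000/(-35318) + (-14978 + 3*I*√498)) = √(-3000*(-1/35318) + (-14978 + 3*I*√498)) = √(1500/17659 + (-14978 + 3*I*√498)) = √(-264495002/17659 + 3*I*√498)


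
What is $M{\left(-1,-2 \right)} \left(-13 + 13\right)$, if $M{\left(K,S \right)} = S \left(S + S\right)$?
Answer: $0$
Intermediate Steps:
$M{\left(K,S \right)} = 2 S^{2}$ ($M{\left(K,S \right)} = S 2 S = 2 S^{2}$)
$M{\left(-1,-2 \right)} \left(-13 + 13\right) = 2 \left(-2\right)^{2} \left(-13 + 13\right) = 2 \cdot 4 \cdot 0 = 8 \cdot 0 = 0$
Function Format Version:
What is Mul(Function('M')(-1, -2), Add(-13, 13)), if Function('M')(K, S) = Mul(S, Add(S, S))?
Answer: 0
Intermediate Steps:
Function('M')(K, S) = Mul(2, Pow(S, 2)) (Function('M')(K, S) = Mul(S, Mul(2, S)) = Mul(2, Pow(S, 2)))
Mul(Function('M')(-1, -2), Add(-13, 13)) = Mul(Mul(2, Pow(-2, 2)), Add(-13, 13)) = Mul(Mul(2, 4), 0) = Mul(8, 0) = 0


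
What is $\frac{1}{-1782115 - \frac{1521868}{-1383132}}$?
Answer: $- \frac{345783}{616224690578} \approx -5.6113 \cdot 10^{-7}$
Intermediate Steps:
$\frac{1}{-1782115 - \frac{1521868}{-1383132}} = \frac{1}{-1782115 - - \frac{380467}{345783}} = \frac{1}{-1782115 + \frac{380467}{345783}} = \frac{1}{- \frac{616224690578}{345783}} = - \frac{345783}{616224690578}$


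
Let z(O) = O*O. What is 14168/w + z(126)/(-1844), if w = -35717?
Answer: -13481111/1496867 ≈ -9.0062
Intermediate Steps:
z(O) = O**2
14168/w + z(126)/(-1844) = 14168/(-35717) + 126**2/(-1844) = 14168*(-1/35717) + 15876*(-1/1844) = -1288/3247 - 3969/461 = -13481111/1496867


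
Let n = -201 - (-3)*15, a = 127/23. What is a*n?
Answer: -19812/23 ≈ -861.39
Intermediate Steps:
a = 127/23 (a = 127*(1/23) = 127/23 ≈ 5.5217)
n = -156 (n = -201 - 1*(-45) = -201 + 45 = -156)
a*n = (127/23)*(-156) = -19812/23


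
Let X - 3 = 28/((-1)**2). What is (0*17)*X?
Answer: 0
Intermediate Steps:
X = 31 (X = 3 + 28/((-1)**2) = 3 + 28/1 = 3 + 28*1 = 3 + 28 = 31)
(0*17)*X = (0*17)*31 = 0*31 = 0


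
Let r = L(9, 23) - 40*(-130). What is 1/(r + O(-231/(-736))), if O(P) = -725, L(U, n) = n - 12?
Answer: 1/4486 ≈ 0.00022292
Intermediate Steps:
L(U, n) = -12 + n
r = 5211 (r = (-12 + 23) - 40*(-130) = 11 + 5200 = 5211)
1/(r + O(-231/(-736))) = 1/(5211 - 725) = 1/4486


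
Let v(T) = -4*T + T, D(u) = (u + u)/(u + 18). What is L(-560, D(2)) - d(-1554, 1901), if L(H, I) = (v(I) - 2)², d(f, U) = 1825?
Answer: -45456/25 ≈ -1818.2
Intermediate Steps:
D(u) = 2*u/(18 + u) (D(u) = (2*u)/(18 + u) = 2*u/(18 + u))
v(T) = -3*T
L(H, I) = (-2 - 3*I)² (L(H, I) = (-3*I - 2)² = (-2 - 3*I)²)
L(-560, D(2)) - d(-1554, 1901) = (2 + 3*(2*2/(18 + 2)))² - 1*1825 = (2 + 3*(2*2/20))² - 1825 = (2 + 3*(2*2*(1/20)))² - 1825 = (2 + 3*(⅕))² - 1825 = (2 + ⅗)² - 1825 = (13/5)² - 1825 = 169/25 - 1825 = -45456/25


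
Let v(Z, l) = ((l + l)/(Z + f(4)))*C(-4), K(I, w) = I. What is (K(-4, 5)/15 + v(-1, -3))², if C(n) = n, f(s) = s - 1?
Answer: 30976/225 ≈ 137.67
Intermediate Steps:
f(s) = -1 + s
v(Z, l) = -8*l/(3 + Z) (v(Z, l) = ((l + l)/(Z + (-1 + 4)))*(-4) = ((2*l)/(Z + 3))*(-4) = ((2*l)/(3 + Z))*(-4) = (2*l/(3 + Z))*(-4) = -8*l/(3 + Z))
(K(-4, 5)/15 + v(-1, -3))² = (-4/15 - 8*(-3)/(3 - 1))² = (-4*1/15 - 8*(-3)/2)² = (-4/15 - 8*(-3)*½)² = (-4/15 + 12)² = (176/15)² = 30976/225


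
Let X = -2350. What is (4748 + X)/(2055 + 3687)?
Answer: 109/261 ≈ 0.41762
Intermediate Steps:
(4748 + X)/(2055 + 3687) = (4748 - 2350)/(2055 + 3687) = 2398/5742 = 2398*(1/5742) = 109/261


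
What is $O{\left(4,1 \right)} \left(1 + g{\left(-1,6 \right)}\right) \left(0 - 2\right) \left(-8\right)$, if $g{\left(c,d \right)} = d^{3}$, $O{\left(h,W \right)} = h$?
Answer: $13888$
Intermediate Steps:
$O{\left(4,1 \right)} \left(1 + g{\left(-1,6 \right)}\right) \left(0 - 2\right) \left(-8\right) = 4 \left(1 + 6^{3}\right) \left(0 - 2\right) \left(-8\right) = 4 \left(1 + 216\right) \left(-2\right) \left(-8\right) = 4 \cdot 217 \left(-2\right) \left(-8\right) = 4 \left(-434\right) \left(-8\right) = \left(-1736\right) \left(-8\right) = 13888$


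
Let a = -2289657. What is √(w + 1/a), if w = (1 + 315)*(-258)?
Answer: I*√427412918797657329/2289657 ≈ 285.53*I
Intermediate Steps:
w = -81528 (w = 316*(-258) = -81528)
√(w + 1/a) = √(-81528 + 1/(-2289657)) = √(-81528 - 1/2289657) = √(-186671155897/2289657) = I*√427412918797657329/2289657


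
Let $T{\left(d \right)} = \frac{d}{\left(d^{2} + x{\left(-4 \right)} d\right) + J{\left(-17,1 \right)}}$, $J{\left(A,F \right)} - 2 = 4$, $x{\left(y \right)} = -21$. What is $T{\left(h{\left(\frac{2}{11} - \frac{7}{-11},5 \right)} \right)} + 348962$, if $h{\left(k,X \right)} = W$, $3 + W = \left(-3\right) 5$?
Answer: $\frac{41177513}{118} \approx 3.4896 \cdot 10^{5}$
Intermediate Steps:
$W = -18$ ($W = -3 - 15 = -18$)
$J{\left(A,F \right)} = 6$ ($J{\left(A,F \right)} = 2 + 4 = 6$)
$h{\left(k,X \right)} = -18$
$T{\left(d \right)} = \frac{d}{6 + d^{2} - 21 d}$ ($T{\left(d \right)} = \frac{d}{\left(d^{2} - 21 d\right) + 6} = \frac{d}{6 + d^{2} - 21 d}$)
$T{\left(h{\left(\frac{2}{11} - \frac{7}{-11},5 \right)} \right)} + 348962 = - \frac{18}{6 + \left(-18\right)^{2} - -378} + 348962 = - \frac{18}{6 + 324 + 378} + 348962 = - \frac{18}{708} + 348962 = \left(-18\right) \frac{1}{708} + 348962 = - \frac{3}{118} + 348962 = \frac{41177513}{118}$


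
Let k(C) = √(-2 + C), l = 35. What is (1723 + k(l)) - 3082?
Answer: -1359 + √33 ≈ -1353.3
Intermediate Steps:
(1723 + k(l)) - 3082 = (1723 + √(-2 + 35)) - 3082 = (1723 + √33) - 3082 = -1359 + √33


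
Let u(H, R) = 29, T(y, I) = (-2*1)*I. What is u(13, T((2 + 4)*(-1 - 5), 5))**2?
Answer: 841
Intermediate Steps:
T(y, I) = -2*I
u(13, T((2 + 4)*(-1 - 5), 5))**2 = 29**2 = 841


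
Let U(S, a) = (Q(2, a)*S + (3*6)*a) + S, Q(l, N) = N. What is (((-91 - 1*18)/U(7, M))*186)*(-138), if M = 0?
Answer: 2797812/7 ≈ 3.9969e+5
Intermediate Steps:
U(S, a) = S + 18*a + S*a (U(S, a) = (a*S + (3*6)*a) + S = (S*a + 18*a) + S = (18*a + S*a) + S = S + 18*a + S*a)
(((-91 - 1*18)/U(7, M))*186)*(-138) = (((-91 - 1*18)/(7 + 18*0 + 7*0))*186)*(-138) = (((-91 - 18)/(7 + 0 + 0))*186)*(-138) = (-109/7*186)*(-138) = (-109*⅐*186)*(-138) = -109/7*186*(-138) = -20274/7*(-138) = 2797812/7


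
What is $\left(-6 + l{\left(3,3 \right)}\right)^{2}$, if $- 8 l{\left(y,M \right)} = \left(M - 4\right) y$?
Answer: $\frac{2025}{64} \approx 31.641$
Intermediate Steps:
$l{\left(y,M \right)} = - \frac{y \left(-4 + M\right)}{8}$ ($l{\left(y,M \right)} = - \frac{\left(M - 4\right) y}{8} = - \frac{\left(-4 + M\right) y}{8} = - \frac{y \left(-4 + M\right)}{8}$)
$\left(-6 + l{\left(3,3 \right)}\right)^{2} = \left(-6 + \frac{1}{8} \cdot 3 \left(4 - 3\right)\right)^{2} = \left(-6 + \frac{1}{8} \cdot 3 \cdot 1\right)^{2} = \left(-6 + \frac{3}{8}\right)^{2} = \left(- \frac{45}{8}\right)^{2} = \frac{2025}{64}$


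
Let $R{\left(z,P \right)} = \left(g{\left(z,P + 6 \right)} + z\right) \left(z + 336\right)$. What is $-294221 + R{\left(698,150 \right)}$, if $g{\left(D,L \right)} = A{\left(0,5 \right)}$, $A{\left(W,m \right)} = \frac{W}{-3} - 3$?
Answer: $424409$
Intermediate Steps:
$A{\left(W,m \right)} = -3 - \frac{W}{3}$ ($A{\left(W,m \right)} = - \frac{W}{3} - 3 = -3 - \frac{W}{3}$)
$g{\left(D,L \right)} = -3$ ($g{\left(D,L \right)} = -3 - 0 = -3 + 0 = -3$)
$R{\left(z,P \right)} = \left(-3 + z\right) \left(336 + z\right)$ ($R{\left(z,P \right)} = \left(-3 + z\right) \left(z + 336\right) = \left(-3 + z\right) \left(336 + z\right)$)
$-294221 + R{\left(698,150 \right)} = -294221 + \left(-1008 + 698^{2} + 333 \cdot 698\right) = -294221 + \left(-1008 + 487204 + 232434\right) = -294221 + 718630 = 424409$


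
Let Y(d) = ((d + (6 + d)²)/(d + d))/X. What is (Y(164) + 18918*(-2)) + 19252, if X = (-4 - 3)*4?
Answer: -3048295/164 ≈ -18587.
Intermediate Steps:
X = -28 (X = -7*4 = -28)
Y(d) = -(d + (6 + d)²)/(56*d) (Y(d) = ((d + (6 + d)²)/(d + d))/(-28) = ((d + (6 + d)²)/((2*d)))*(-1/28) = ((d + (6 + d)²)*(1/(2*d)))*(-1/28) = ((d + (6 + d)²)/(2*d))*(-1/28) = -(d + (6 + d)²)/(56*d))
(Y(164) + 18918*(-2)) + 19252 = ((1/56)*(-1*164 - (6 + 164)²)/164 + 18918*(-2)) + 19252 = ((1/56)*(1/164)*(-164 - 1*170²) - 37836) + 19252 = ((1/56)*(1/164)*(-164 - 1*28900) - 37836) + 19252 = ((1/56)*(1/164)*(-164 - 28900) - 37836) + 19252 = ((1/56)*(1/164)*(-29064) - 37836) + 19252 = (-519/164 - 37836) + 19252 = -6205623/164 + 19252 = -3048295/164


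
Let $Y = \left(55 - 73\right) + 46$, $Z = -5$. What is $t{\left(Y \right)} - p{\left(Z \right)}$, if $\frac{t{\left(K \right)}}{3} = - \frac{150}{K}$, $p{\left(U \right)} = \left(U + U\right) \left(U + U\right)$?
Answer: $- \frac{1625}{14} \approx -116.07$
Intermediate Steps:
$p{\left(U \right)} = 4 U^{2}$ ($p{\left(U \right)} = 2 U 2 U = 4 U^{2}$)
$Y = 28$ ($Y = -18 + 46 = 28$)
$t{\left(K \right)} = - \frac{450}{K}$ ($t{\left(K \right)} = 3 \left(- \frac{150}{K}\right) = - \frac{450}{K}$)
$t{\left(Y \right)} - p{\left(Z \right)} = - \frac{450}{28} - 4 \left(-5\right)^{2} = \left(-450\right) \frac{1}{28} - 4 \cdot 25 = - \frac{225}{14} - 100 = - \frac{1625}{14}$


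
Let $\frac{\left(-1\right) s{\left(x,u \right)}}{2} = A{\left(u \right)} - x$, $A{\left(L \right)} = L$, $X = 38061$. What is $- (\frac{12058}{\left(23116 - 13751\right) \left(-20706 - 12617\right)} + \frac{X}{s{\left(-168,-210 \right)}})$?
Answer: $- \frac{3959230420241}{8737957060} \approx -453.11$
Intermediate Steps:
$s{\left(x,u \right)} = - 2 u + 2 x$ ($s{\left(x,u \right)} = - 2 \left(u - x\right) = - 2 u + 2 x$)
$- (\frac{12058}{\left(23116 - 13751\right) \left(-20706 - 12617\right)} + \frac{X}{s{\left(-168,-210 \right)}}) = - (\frac{12058}{\left(23116 - 13751\right) \left(-20706 - 12617\right)} + \frac{38061}{\left(-2\right) \left(-210\right) + 2 \left(-168\right)}) = - (\frac{12058}{9365 \left(-33323\right)} + \frac{38061}{420 - 336}) = - (\frac{12058}{-312069895} + \frac{38061}{84}) = - (12058 \left(- \frac{1}{312069895}\right) + 38061 \cdot \frac{1}{84}) = - (- \frac{12058}{312069895} + \frac{12687}{28}) = \left(-1\right) \frac{3959230420241}{8737957060} = - \frac{3959230420241}{8737957060}$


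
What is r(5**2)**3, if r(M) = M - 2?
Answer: 12167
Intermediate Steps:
r(M) = -2 + M
r(5**2)**3 = (-2 + 5**2)**3 = (-2 + 25)**3 = 23**3 = 12167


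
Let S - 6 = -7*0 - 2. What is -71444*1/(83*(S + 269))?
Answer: -71444/22659 ≈ -3.1530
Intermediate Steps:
S = 4 (S = 6 + (-7*0 - 2) = 6 + (0 - 2) = 6 - 2 = 4)
-71444*1/(83*(S + 269)) = -71444*1/(83*(4 + 269)) = -71444/(83*273) = -71444/22659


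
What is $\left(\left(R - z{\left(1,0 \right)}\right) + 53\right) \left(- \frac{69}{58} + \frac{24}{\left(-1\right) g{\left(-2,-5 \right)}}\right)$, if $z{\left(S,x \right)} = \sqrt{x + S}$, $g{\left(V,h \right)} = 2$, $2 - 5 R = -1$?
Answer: $- \frac{40239}{58} \approx -693.78$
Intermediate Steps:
$R = \frac{3}{5}$ ($R = \frac{2}{5} - - \frac{1}{5} = \frac{2}{5} + \frac{1}{5} = \frac{3}{5} \approx 0.6$)
$z{\left(S,x \right)} = \sqrt{S + x}$
$\left(\left(R - z{\left(1,0 \right)}\right) + 53\right) \left(- \frac{69}{58} + \frac{24}{\left(-1\right) g{\left(-2,-5 \right)}}\right) = \left(\left(\frac{3}{5} - \sqrt{1 + 0}\right) + 53\right) \left(- \frac{69}{58} + \frac{24}{\left(-1\right) 2}\right) = \left(\left(\frac{3}{5} - \sqrt{1}\right) + 53\right) \left(\left(-69\right) \frac{1}{58} + \frac{24}{-2}\right) = \left(\left(\frac{3}{5} - 1\right) + 53\right) \left(- \frac{69}{58} + 24 \left(- \frac{1}{2}\right)\right) = \left(\left(\frac{3}{5} - 1\right) + 53\right) \left(- \frac{69}{58} - 12\right) = \left(- \frac{2}{5} + 53\right) \left(- \frac{765}{58}\right) = \frac{263}{5} \left(- \frac{765}{58}\right) = - \frac{40239}{58}$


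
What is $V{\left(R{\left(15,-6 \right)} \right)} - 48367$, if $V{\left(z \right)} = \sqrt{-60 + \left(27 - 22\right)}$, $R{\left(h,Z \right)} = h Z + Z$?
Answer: $-48367 + i \sqrt{55} \approx -48367.0 + 7.4162 i$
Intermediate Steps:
$R{\left(h,Z \right)} = Z + Z h$ ($R{\left(h,Z \right)} = Z h + Z = Z + Z h$)
$V{\left(z \right)} = i \sqrt{55}$ ($V{\left(z \right)} = \sqrt{-60 + 5} = \sqrt{-55} = i \sqrt{55}$)
$V{\left(R{\left(15,-6 \right)} \right)} - 48367 = i \sqrt{55} - 48367 = -48367 + i \sqrt{55}$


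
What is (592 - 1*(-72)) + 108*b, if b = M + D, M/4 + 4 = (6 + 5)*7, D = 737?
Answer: 111796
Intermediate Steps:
M = 292 (M = -16 + 4*((6 + 5)*7) = -16 + 4*(11*7) = -16 + 4*77 = -16 + 308 = 292)
b = 1029 (b = 292 + 737 = 1029)
(592 - 1*(-72)) + 108*b = (592 - 1*(-72)) + 108*1029 = (592 + 72) + 111132 = 664 + 111132 = 111796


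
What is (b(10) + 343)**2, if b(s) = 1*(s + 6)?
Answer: 128881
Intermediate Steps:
b(s) = 6 + s (b(s) = 1*(6 + s) = 6 + s)
(b(10) + 343)**2 = ((6 + 10) + 343)**2 = (16 + 343)**2 = 359**2 = 128881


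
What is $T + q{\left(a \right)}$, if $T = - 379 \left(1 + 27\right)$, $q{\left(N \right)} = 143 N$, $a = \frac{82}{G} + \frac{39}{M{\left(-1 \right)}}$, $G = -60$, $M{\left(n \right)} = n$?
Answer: $- \frac{491533}{30} \approx -16384.0$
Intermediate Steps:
$a = - \frac{1211}{30}$ ($a = \frac{82}{-60} + \frac{39}{-1} = 82 \left(- \frac{1}{60}\right) + 39 \left(-1\right) = - \frac{41}{30} - 39 = - \frac{1211}{30} \approx -40.367$)
$T = -10612$ ($T = \left(-379\right) 28 = -10612$)
$T + q{\left(a \right)} = -10612 + 143 \left(- \frac{1211}{30}\right) = -10612 - \frac{173173}{30} = - \frac{491533}{30}$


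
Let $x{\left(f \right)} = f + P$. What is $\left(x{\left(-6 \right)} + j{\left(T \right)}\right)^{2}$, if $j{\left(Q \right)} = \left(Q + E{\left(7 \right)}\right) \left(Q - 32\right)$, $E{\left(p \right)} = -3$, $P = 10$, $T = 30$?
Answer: $2500$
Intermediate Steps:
$j{\left(Q \right)} = \left(-32 + Q\right) \left(-3 + Q\right)$ ($j{\left(Q \right)} = \left(Q - 3\right) \left(Q - 32\right) = \left(-3 + Q\right) \left(-32 + Q\right) = \left(-32 + Q\right) \left(-3 + Q\right)$)
$x{\left(f \right)} = 10 + f$ ($x{\left(f \right)} = f + 10 = 10 + f$)
$\left(x{\left(-6 \right)} + j{\left(T \right)}\right)^{2} = \left(\left(10 - 6\right) + \left(96 + 30^{2} - 1050\right)\right)^{2} = \left(4 + \left(96 + 900 - 1050\right)\right)^{2} = \left(4 - 54\right)^{2} = \left(-50\right)^{2} = 2500$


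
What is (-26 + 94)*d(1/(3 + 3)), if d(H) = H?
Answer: 34/3 ≈ 11.333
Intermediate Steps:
(-26 + 94)*d(1/(3 + 3)) = (-26 + 94)/(3 + 3) = 68/6 = 68*(⅙) = 34/3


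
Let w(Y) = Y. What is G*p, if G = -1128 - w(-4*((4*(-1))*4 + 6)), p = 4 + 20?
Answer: -28032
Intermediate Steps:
p = 24
G = -1168 (G = -1128 - (-4)*((4*(-1))*4 + 6) = -1128 - (-4)*(-4*4 + 6) = -1128 - (-4)*(-16 + 6) = -1128 - (-4)*(-10) = -1128 - 1*40 = -1128 - 40 = -1168)
G*p = -1168*24 = -28032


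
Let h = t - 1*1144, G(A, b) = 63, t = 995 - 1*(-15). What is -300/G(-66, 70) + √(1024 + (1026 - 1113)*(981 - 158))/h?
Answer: -100/21 - I*√70577/134 ≈ -4.7619 - 1.9826*I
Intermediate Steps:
t = 1010 (t = 995 + 15 = 1010)
h = -134 (h = 1010 - 1*1144 = 1010 - 1144 = -134)
-300/G(-66, 70) + √(1024 + (1026 - 1113)*(981 - 158))/h = -300/63 + √(1024 + (1026 - 1113)*(981 - 158))/(-134) = -300*1/63 + √(1024 - 87*823)*(-1/134) = -100/21 + √(1024 - 71601)*(-1/134) = -100/21 + √(-70577)*(-1/134) = -100/21 + (I*√70577)*(-1/134) = -100/21 - I*√70577/134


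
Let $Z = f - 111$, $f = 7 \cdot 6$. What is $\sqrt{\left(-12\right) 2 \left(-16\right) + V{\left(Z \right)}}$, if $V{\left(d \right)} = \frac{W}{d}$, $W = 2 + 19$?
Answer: $\frac{5 \sqrt{8119}}{23} \approx 19.588$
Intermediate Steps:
$f = 42$
$Z = -69$ ($Z = 42 - 111 = -69$)
$W = 21$
$V{\left(d \right)} = \frac{21}{d}$
$\sqrt{\left(-12\right) 2 \left(-16\right) + V{\left(Z \right)}} = \sqrt{\left(-12\right) 2 \left(-16\right) + \frac{21}{-69}} = \sqrt{\left(-24\right) \left(-16\right) + 21 \left(- \frac{1}{69}\right)} = \sqrt{384 - \frac{7}{23}} = \sqrt{\frac{8825}{23}} = \frac{5 \sqrt{8119}}{23}$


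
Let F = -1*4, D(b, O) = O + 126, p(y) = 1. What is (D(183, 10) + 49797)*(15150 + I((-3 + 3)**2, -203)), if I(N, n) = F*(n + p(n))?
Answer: 796830814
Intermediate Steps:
D(b, O) = 126 + O
F = -4
I(N, n) = -4 - 4*n (I(N, n) = -4*(n + 1) = -4*(1 + n) = -4 - 4*n)
(D(183, 10) + 49797)*(15150 + I((-3 + 3)**2, -203)) = ((126 + 10) + 49797)*(15150 + (-4 - 4*(-203))) = (136 + 49797)*(15150 + (-4 + 812)) = 49933*(15150 + 808) = 49933*15958 = 796830814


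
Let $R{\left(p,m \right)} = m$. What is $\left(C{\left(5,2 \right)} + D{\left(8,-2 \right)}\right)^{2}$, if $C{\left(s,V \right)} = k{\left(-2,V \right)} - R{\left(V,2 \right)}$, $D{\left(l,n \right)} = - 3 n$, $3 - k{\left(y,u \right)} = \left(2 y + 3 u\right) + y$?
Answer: $49$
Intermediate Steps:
$k{\left(y,u \right)} = 3 - 3 u - 3 y$ ($k{\left(y,u \right)} = 3 - \left(\left(2 y + 3 u\right) + y\right) = 3 - \left(3 u + 3 y\right) = 3 - 3 u - 3 y$)
$C{\left(s,V \right)} = 7 - 3 V$ ($C{\left(s,V \right)} = \left(3 - 3 V - -6\right) - 2 = \left(3 - 3 V + 6\right) - 2 = \left(9 - 3 V\right) - 2 = 7 - 3 V$)
$\left(C{\left(5,2 \right)} + D{\left(8,-2 \right)}\right)^{2} = \left(\left(7 - 6\right) - -6\right)^{2} = \left(\left(7 - 6\right) + 6\right)^{2} = \left(1 + 6\right)^{2} = 7^{2} = 49$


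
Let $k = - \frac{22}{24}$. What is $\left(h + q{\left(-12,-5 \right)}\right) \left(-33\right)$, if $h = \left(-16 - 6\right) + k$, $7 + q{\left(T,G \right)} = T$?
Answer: $\frac{5533}{4} \approx 1383.3$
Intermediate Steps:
$q{\left(T,G \right)} = -7 + T$
$k = - \frac{11}{12}$ ($k = \left(-22\right) \frac{1}{24} = - \frac{11}{12} \approx -0.91667$)
$h = - \frac{275}{12}$ ($h = \left(-16 - 6\right) - \frac{11}{12} = -22 - \frac{11}{12} = - \frac{275}{12} \approx -22.917$)
$\left(h + q{\left(-12,-5 \right)}\right) \left(-33\right) = \left(- \frac{275}{12} - 19\right) \left(-33\right) = \left(- \frac{503}{12}\right) \left(-33\right) = \frac{5533}{4}$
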